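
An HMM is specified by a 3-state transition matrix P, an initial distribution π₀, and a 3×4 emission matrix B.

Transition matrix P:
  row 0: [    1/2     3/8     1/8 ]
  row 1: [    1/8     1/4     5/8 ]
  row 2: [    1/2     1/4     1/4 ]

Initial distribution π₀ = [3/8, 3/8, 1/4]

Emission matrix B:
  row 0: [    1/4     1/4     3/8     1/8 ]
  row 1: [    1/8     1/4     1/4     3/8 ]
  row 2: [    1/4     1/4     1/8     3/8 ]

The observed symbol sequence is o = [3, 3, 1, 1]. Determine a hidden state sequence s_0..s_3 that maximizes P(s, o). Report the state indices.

path = [1, 2, 0, 0]

t=0: δ = [4.688e-02, 1.406e-01, 9.375e-02]  (obs o_0=3)
t=1: δ = [5.859e-03, 1.318e-02, 3.296e-02]  ψ = [2, 1, 1]  (obs o_1=3)
t=2: δ = [4.120e-03, 2.060e-03, 2.060e-03]  ψ = [2, 2, 1]  (obs o_2=1)
t=3: δ = [5.150e-04, 3.862e-04, 3.219e-04]  ψ = [0, 0, 1]  (obs o_3=1)
backtrack: best end state = 0; path = [1, 2, 0, 0]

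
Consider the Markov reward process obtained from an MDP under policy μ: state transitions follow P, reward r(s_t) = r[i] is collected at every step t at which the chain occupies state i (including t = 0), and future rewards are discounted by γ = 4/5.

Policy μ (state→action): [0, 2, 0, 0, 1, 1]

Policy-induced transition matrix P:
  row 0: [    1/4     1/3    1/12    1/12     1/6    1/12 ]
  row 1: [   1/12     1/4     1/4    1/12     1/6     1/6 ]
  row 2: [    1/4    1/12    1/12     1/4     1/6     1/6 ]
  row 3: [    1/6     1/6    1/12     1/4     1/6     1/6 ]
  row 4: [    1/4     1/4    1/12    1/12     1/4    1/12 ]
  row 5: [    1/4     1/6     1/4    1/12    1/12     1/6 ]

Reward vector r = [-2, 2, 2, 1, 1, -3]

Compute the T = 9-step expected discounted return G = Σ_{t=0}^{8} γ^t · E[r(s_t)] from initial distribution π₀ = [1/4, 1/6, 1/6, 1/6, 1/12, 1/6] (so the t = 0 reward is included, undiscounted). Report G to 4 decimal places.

G = 0.5949

t=0: π = [0.2500, 0.1667, 0.1667, 0.1667, 0.0833, 0.1667], E[r] = -0.0833, γ^t·E[r] = -0.083333, running G = -0.083333
t=1: π = [0.2083, 0.2153, 0.1389, 0.1389, 0.1597, 0.1389], E[r] = 0.1736, γ^t·E[r] = 0.138889, running G = 0.055556
t=2: π = [0.2025, 0.2211, 0.1424, 0.1296, 0.1684, 0.1360], E[r] = 0.2118, γ^t·E[r] = 0.135556, running G = 0.191111
t=3: π = [0.2024, 0.2210, 0.1428, 0.1287, 0.1694, 0.1358], E[r] = 0.2138, γ^t·E[r] = 0.109457, running G = 0.300568
t=4: π = [0.2024, 0.2210, 0.1428, 0.1286, 0.1695, 0.1357], E[r] = 0.2137, γ^t·E[r] = 0.087544, running G = 0.388112
t=5: π = [0.2024, 0.2210, 0.1428, 0.1286, 0.1695, 0.1357], E[r] = 0.2138, γ^t·E[r] = 0.070056, running G = 0.458168
t=6: π = [0.2024, 0.2211, 0.1428, 0.1286, 0.1695, 0.1357], E[r] = 0.2138, γ^t·E[r] = 0.056050, running G = 0.514218
t=7: π = [0.2024, 0.2211, 0.1428, 0.1286, 0.1695, 0.1357], E[r] = 0.2138, γ^t·E[r] = 0.044841, running G = 0.559059
t=8: π = [0.2024, 0.2211, 0.1428, 0.1286, 0.1695, 0.1357], E[r] = 0.2138, γ^t·E[r] = 0.035872, running G = 0.594931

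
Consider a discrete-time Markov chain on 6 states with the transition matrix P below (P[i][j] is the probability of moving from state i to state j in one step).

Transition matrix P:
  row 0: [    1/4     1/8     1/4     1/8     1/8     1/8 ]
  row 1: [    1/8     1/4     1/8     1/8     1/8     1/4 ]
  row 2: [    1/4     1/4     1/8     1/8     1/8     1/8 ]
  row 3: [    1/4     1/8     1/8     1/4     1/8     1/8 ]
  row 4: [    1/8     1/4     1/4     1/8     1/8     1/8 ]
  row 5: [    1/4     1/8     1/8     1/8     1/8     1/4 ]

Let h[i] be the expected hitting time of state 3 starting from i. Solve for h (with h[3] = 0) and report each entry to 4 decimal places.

h = [8.0000, 8.0000, 8.0000, 0.0000, 8.0000, 8.0000]

First-step conditioning: h[3] = 0; for i ≠ 3, h[i] = 1 + Σ_k P[i][k]·h[k].
  h[0] = 1 + 1/4·h[0] + 1/8·h[1] + 1/4·h[2] + 1/8·h[4] + 1/8·h[5]
  h[1] = 1 + 1/8·h[0] + 1/4·h[1] + 1/8·h[2] + 1/8·h[4] + 1/4·h[5]
  h[2] = 1 + 1/4·h[0] + 1/4·h[1] + 1/8·h[2] + 1/8·h[4] + 1/8·h[5]
  h[4] = 1 + 1/8·h[0] + 1/4·h[1] + 1/4·h[2] + 1/8·h[4] + 1/8·h[5]
  h[5] = 1 + 1/4·h[0] + 1/8·h[1] + 1/8·h[2] + 1/8·h[4] + 1/4·h[5]
Solving the 5×5 linear system over states ≠ 3 gives exactly h = [8, 8, 8, 0, 8, 8] (h[3] = 0 is the target).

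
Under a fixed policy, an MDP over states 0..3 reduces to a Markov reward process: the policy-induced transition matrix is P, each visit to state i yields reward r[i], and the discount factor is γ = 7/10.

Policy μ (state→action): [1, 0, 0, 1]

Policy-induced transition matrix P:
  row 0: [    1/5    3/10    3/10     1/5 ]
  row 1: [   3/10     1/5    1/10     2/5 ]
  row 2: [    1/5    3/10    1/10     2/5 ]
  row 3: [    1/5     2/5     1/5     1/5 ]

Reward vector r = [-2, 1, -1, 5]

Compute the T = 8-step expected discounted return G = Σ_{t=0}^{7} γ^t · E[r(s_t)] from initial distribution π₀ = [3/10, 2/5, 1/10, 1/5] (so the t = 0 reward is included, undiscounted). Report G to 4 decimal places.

G = 3.1216

t=0: π = [0.3000, 0.4000, 0.1000, 0.2000], E[r] = 0.7000, γ^t·E[r] = 0.700000, running G = 0.700000
t=1: π = [0.2400, 0.2800, 0.1800, 0.3000], E[r] = 1.1200, γ^t·E[r] = 0.784000, running G = 1.484000
t=2: π = [0.2280, 0.3020, 0.1780, 0.2920], E[r] = 1.1280, γ^t·E[r] = 0.552720, running G = 2.036720
t=3: π = [0.2302, 0.2990, 0.1748, 0.2960], E[r] = 1.1438, γ^t·E[r] = 0.392323, running G = 2.429043
t=4: π = [0.2299, 0.2997, 0.1756, 0.2948], E[r] = 1.1381, γ^t·E[r] = 0.273248, running G = 2.702292
t=5: π = [0.2300, 0.2995, 0.1755, 0.2951], E[r] = 1.1395, γ^t·E[r] = 0.191507, running G = 2.893799
t=6: π = [0.2300, 0.2996, 0.1755, 0.2950], E[r] = 1.1391, γ^t·E[r] = 0.134016, running G = 3.027815
t=7: π = [0.2300, 0.2995, 0.1755, 0.2950], E[r] = 1.1392, γ^t·E[r] = 0.093818, running G = 3.121633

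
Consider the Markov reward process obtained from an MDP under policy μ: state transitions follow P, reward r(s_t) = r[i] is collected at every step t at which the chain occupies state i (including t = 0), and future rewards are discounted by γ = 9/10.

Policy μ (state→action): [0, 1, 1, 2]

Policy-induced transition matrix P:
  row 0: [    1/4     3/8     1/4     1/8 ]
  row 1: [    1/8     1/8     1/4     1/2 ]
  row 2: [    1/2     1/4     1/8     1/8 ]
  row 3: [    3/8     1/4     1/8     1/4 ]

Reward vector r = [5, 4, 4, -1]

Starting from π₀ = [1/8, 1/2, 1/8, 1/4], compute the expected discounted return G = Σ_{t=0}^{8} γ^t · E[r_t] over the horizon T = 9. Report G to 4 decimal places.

G = 18.0330

t=0: π = [0.1250, 0.5000, 0.1250, 0.2500], E[r] = 2.8750, γ^t·E[r] = 2.875000, running G = 2.875000
t=1: π = [0.2500, 0.2031, 0.2031, 0.3438], E[r] = 2.5313, γ^t·E[r] = 2.278125, running G = 5.153125
t=2: π = [0.3184, 0.2559, 0.1816, 0.2441], E[r] = 3.0977, γ^t·E[r] = 2.509102, running G = 7.662227
t=3: π = [0.2939, 0.2578, 0.1968, 0.2515], E[r] = 3.0366, γ^t·E[r] = 2.213697, running G = 9.875923
t=4: π = [0.2984, 0.2545, 0.1940, 0.2531], E[r] = 3.0328, γ^t·E[r] = 1.989844, running G = 11.865768
t=5: π = [0.2983, 0.2555, 0.1941, 0.2521], E[r] = 3.0379, γ^t·E[r] = 1.793851, running G = 13.659619
t=6: π = [0.2981, 0.2554, 0.1942, 0.2523], E[r] = 3.0365, γ^t·E[r] = 1.613729, running G = 15.273348
t=7: π = [0.2982, 0.2553, 0.1942, 0.2523], E[r] = 3.0367, γ^t·E[r] = 1.452439, running G = 16.725787
t=8: π = [0.2982, 0.2554, 0.1942, 0.2523], E[r] = 3.0367, γ^t·E[r] = 1.307204, running G = 18.032991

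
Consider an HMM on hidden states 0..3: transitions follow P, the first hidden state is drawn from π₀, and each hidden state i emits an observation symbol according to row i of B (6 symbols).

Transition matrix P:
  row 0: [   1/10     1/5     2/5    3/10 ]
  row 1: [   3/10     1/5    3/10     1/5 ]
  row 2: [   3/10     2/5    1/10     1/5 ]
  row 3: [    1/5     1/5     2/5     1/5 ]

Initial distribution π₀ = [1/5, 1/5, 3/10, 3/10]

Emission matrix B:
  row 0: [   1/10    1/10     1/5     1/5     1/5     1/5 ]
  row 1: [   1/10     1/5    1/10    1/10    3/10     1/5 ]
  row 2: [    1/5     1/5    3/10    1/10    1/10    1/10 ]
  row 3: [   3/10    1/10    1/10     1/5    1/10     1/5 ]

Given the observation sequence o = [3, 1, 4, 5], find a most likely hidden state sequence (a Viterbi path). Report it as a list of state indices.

t=0: δ = [4.000e-02, 2.000e-02, 3.000e-02, 6.000e-02]  (obs o_0=3)
t=1: δ = [1.200e-03, 2.400e-03, 4.800e-03, 1.200e-03]  ψ = [3, 2, 3, 0]  (obs o_1=1)
t=2: δ = [2.880e-04, 5.760e-04, 7.200e-05, 9.600e-05]  ψ = [2, 2, 1, 2]  (obs o_2=4)
t=3: δ = [3.456e-05, 2.304e-05, 1.728e-05, 2.304e-05]  ψ = [1, 1, 1, 1]  (obs o_3=5)
backtrack: best end state = 0; path = [3, 2, 1, 0]

path = [3, 2, 1, 0]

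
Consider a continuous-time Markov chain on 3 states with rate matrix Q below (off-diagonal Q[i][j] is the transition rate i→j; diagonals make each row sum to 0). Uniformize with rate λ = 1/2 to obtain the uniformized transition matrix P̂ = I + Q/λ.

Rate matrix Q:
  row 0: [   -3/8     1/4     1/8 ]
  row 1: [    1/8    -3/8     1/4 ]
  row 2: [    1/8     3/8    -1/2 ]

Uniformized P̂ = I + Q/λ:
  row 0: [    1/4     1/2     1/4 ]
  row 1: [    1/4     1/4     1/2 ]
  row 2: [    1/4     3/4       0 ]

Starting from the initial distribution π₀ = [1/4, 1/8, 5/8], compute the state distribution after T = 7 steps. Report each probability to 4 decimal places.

t=0: π = [0.2500, 0.1250, 0.6250]
t=1: π = [0.2500, 0.6250, 0.1250]
t=2: π = [0.2500, 0.3750, 0.3750]
t=3: π = [0.2500, 0.5000, 0.2500]
t=4: π = [0.2500, 0.4375, 0.3125]
t=5: π = [0.2500, 0.4688, 0.2813]
t=6: π = [0.2500, 0.4531, 0.2969]
t=7: π = [0.2500, 0.4609, 0.2891]

π = [0.2500, 0.4609, 0.2891]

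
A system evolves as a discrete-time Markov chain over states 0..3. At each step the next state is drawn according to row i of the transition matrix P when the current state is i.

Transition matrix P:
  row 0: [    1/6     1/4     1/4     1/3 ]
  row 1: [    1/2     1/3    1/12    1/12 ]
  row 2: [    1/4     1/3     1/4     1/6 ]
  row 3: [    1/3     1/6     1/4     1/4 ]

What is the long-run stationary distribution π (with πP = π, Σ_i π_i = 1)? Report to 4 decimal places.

π = [0.3099, 0.2719, 0.2047, 0.2135]

Balance equations π_j = Σ_i π_i·P[i][j]:
  π_0 = 1/6·π_0 + 1/2·π_1 + 1/4·π_2 + 1/3·π_3
  π_1 = 1/4·π_0 + 1/3·π_1 + 1/3·π_2 + 1/6·π_3
  π_2 = 1/4·π_0 + 1/12·π_1 + 1/4·π_2 + 1/4·π_3
  normalize: π_0 + π_1 + π_2 + π_3 = 1
Solving the linear system gives exactly π = [53/171, 31/114, 35/171, 73/342].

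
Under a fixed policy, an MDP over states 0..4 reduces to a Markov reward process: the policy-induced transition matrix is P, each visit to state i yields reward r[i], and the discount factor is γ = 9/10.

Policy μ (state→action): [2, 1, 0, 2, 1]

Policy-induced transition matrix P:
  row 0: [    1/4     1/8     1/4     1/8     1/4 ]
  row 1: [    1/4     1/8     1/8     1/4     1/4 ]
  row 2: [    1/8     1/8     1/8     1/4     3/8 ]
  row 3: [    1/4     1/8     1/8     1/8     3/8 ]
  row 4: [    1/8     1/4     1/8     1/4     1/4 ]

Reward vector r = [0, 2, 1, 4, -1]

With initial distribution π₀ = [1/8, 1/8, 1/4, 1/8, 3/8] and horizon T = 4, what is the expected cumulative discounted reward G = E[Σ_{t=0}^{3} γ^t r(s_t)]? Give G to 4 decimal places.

t=0: π = [0.1250, 0.1250, 0.2500, 0.1250, 0.3750], E[r] = 0.6250, γ^t·E[r] = 0.625000, running G = 0.625000
t=1: π = [0.1719, 0.1719, 0.1406, 0.2188, 0.2969], E[r] = 1.0625, γ^t·E[r] = 0.956250, running G = 1.581250
t=2: π = [0.1953, 0.1621, 0.1465, 0.2012, 0.2949], E[r] = 0.9805, γ^t·E[r] = 0.794180, running G = 2.375430
t=3: π = [0.1948, 0.1619, 0.1494, 0.2004, 0.2935], E[r] = 0.9814, γ^t·E[r] = 0.715474, running G = 3.090903

G = 3.0909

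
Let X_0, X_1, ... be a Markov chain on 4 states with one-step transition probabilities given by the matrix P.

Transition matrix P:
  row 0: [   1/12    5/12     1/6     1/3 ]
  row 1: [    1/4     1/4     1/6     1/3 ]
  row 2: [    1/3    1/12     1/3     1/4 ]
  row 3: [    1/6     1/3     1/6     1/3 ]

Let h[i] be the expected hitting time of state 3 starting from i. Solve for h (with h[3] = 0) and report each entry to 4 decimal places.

h = [3.1579, 3.1579, 3.4737, 0.0000]

First-step conditioning: h[3] = 0; for i ≠ 3, h[i] = 1 + Σ_k P[i][k]·h[k].
  h[0] = 1 + 1/12·h[0] + 5/12·h[1] + 1/6·h[2]
  h[1] = 1 + 1/4·h[0] + 1/4·h[1] + 1/6·h[2]
  h[2] = 1 + 1/3·h[0] + 1/12·h[1] + 1/3·h[2]
Solving the 3×3 linear system over states ≠ 3 gives exactly h = [60/19, 60/19, 66/19, 0] (h[3] = 0 is the target).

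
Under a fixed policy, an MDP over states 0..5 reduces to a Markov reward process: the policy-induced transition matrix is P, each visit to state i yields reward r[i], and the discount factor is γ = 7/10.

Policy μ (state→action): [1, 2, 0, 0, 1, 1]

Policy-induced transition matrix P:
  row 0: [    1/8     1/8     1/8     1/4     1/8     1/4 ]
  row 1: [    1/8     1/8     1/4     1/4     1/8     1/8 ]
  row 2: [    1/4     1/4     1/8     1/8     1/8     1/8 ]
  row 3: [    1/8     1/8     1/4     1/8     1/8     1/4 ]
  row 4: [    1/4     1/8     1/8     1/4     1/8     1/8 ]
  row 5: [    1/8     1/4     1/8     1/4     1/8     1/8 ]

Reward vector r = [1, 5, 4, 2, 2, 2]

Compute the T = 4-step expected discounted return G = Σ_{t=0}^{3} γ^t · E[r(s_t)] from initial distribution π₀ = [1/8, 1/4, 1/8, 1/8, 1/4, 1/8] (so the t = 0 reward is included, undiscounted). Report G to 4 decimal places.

G = 6.9572

t=0: π = [0.1250, 0.2500, 0.1250, 0.1250, 0.2500, 0.1250], E[r] = 2.8750, γ^t·E[r] = 2.875000, running G = 2.875000
t=1: π = [0.1719, 0.1563, 0.1719, 0.2188, 0.1250, 0.1563], E[r] = 2.6406, γ^t·E[r] = 1.848438, running G = 4.723438
t=2: π = [0.1621, 0.1660, 0.1719, 0.2012, 0.1250, 0.1738], E[r] = 2.6797, γ^t·E[r] = 1.313047, running G = 6.036484
t=3: π = [0.1621, 0.1682, 0.1709, 0.2034, 0.1250, 0.1704], E[r] = 2.6843, γ^t·E[r] = 0.920724, running G = 6.957208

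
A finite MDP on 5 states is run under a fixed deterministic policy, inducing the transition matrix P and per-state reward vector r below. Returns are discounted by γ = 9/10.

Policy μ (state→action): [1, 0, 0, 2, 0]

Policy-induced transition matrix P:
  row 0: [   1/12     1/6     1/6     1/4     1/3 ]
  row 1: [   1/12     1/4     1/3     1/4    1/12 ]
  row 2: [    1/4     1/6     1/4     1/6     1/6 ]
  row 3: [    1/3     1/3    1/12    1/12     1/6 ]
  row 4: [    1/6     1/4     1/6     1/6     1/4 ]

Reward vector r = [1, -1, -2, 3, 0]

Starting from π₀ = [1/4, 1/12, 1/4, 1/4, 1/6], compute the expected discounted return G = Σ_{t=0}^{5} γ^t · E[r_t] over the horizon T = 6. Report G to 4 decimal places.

G = 0.7888

t=0: π = [0.2500, 0.0833, 0.2500, 0.2500, 0.1667], E[r] = 0.4167, γ^t·E[r] = 0.416667, running G = 0.416667
t=1: π = [0.2014, 0.2292, 0.1806, 0.1736, 0.2153], E[r] = 0.1319, γ^t·E[r] = 0.118750, running G = 0.535417
t=2: π = [0.1748, 0.2326, 0.2054, 0.1881, 0.1991], E[r] = 0.0955, γ^t·E[r] = 0.077344, running G = 0.612760
t=3: π = [0.1812, 0.2340, 0.2069, 0.1849, 0.1930], E[r] = 0.0883, γ^t·E[r] = 0.064336, running G = 0.677096
t=4: π = [0.1801, 0.2331, 0.2075, 0.1859, 0.1934], E[r] = 0.0896, γ^t·E[r] = 0.058807, running G = 0.735903
t=5: π = [0.1805, 0.2332, 0.2073, 0.1856, 0.1934], E[r] = 0.0895, γ^t·E[r] = 0.052861, running G = 0.788764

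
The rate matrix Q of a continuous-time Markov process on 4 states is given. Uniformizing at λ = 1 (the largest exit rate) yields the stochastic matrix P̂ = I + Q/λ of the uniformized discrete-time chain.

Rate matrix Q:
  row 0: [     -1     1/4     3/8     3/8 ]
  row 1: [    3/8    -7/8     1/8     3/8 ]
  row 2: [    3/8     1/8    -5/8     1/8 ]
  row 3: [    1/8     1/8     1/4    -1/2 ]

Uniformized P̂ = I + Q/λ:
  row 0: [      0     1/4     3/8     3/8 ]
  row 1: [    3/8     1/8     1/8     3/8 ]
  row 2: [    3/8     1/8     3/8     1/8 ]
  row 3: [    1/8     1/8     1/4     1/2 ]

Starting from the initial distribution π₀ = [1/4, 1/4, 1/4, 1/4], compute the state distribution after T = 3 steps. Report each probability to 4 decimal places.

π = [0.2104, 0.1509, 0.2935, 0.3452]

t=0: π = [0.2500, 0.2500, 0.2500, 0.2500]
t=1: π = [0.2188, 0.1563, 0.2813, 0.3438]
t=2: π = [0.2070, 0.1523, 0.2930, 0.3477]
t=3: π = [0.2104, 0.1509, 0.2935, 0.3452]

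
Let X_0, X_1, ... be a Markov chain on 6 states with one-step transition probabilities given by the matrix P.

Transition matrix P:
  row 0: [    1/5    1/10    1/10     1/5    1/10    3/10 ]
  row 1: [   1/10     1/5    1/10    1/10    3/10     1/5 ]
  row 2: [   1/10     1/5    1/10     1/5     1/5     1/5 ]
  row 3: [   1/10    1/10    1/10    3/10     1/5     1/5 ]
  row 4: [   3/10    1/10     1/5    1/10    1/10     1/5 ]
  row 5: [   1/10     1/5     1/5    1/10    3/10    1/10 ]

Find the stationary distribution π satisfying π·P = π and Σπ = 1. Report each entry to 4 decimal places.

Balance equations π_j = Σ_i π_i·P[i][j]:
  π_0 = 1/5·π_0 + 1/10·π_1 + 1/10·π_2 + 1/10·π_3 + 3/10·π_4 + 1/10·π_5
  π_1 = 1/10·π_0 + 1/5·π_1 + 1/5·π_2 + 1/10·π_3 + 1/10·π_4 + 1/5·π_5
  π_2 = 1/10·π_0 + 1/10·π_1 + 1/10·π_2 + 1/10·π_3 + 1/5·π_4 + 1/5·π_5
  π_3 = 1/5·π_0 + 1/10·π_1 + 1/5·π_2 + 3/10·π_3 + 1/10·π_4 + 1/10·π_5
  π_4 = 1/10·π_0 + 3/10·π_1 + 1/5·π_2 + 1/5·π_3 + 1/10·π_4 + 3/10·π_5
  normalize: π_0 + π_1 + π_2 + π_3 + π_4 + π_5 = 1
Solving the linear system gives exactly π = [15485/99689, 14792/99689, 13906/99689, 16135/99689, 19838/99689, 19533/99689].

π = [0.1553, 0.1484, 0.1395, 0.1619, 0.1990, 0.1959]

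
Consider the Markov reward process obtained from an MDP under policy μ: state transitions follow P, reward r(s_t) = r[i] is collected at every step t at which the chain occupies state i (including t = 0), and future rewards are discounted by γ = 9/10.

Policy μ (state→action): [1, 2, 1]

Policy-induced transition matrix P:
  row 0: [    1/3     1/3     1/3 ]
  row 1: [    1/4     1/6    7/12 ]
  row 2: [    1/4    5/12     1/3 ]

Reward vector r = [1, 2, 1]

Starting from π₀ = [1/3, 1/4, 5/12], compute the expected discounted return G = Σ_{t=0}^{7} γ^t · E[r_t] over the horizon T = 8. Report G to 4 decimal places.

G = 7.4330

t=0: π = [0.3333, 0.2500, 0.4167], E[r] = 1.2500, γ^t·E[r] = 1.250000, running G = 1.250000
t=1: π = [0.2778, 0.3264, 0.3958], E[r] = 1.3264, γ^t·E[r] = 1.193750, running G = 2.443750
t=2: π = [0.2731, 0.3119, 0.4149], E[r] = 1.3119, γ^t·E[r] = 1.062656, running G = 3.506406
t=3: π = [0.2728, 0.3159, 0.4113], E[r] = 1.3159, γ^t·E[r] = 0.959309, running G = 4.465715
t=4: π = [0.2727, 0.3150, 0.4123], E[r] = 1.3150, γ^t·E[r] = 0.862742, running G = 5.328457
t=5: π = [0.2727, 0.3152, 0.4121], E[r] = 1.3152, γ^t·E[r] = 0.776613, running G = 6.105070
t=6: π = [0.2727, 0.3151, 0.4121], E[r] = 1.3151, γ^t·E[r] = 0.698919, running G = 6.803989
t=7: π = [0.2727, 0.3152, 0.4121], E[r] = 1.3152, γ^t·E[r] = 0.629034, running G = 7.433023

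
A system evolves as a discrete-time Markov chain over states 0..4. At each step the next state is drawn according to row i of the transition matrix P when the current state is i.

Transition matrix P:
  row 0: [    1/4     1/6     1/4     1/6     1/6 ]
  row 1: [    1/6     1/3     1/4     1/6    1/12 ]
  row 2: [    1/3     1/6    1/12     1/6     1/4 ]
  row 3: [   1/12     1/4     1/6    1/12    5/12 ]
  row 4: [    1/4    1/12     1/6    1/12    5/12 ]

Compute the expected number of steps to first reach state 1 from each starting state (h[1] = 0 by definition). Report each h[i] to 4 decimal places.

h = [6.5035, 0.0000, 6.5573, 6.1730, 7.2569]

First-step conditioning: h[1] = 0; for i ≠ 1, h[i] = 1 + Σ_k P[i][k]·h[k].
  h[0] = 1 + 1/4·h[0] + 1/4·h[2] + 1/6·h[3] + 1/6·h[4]
  h[2] = 1 + 1/3·h[0] + 1/12·h[2] + 1/6·h[3] + 1/4·h[4]
  h[3] = 1 + 1/12·h[0] + 1/6·h[2] + 1/12·h[3] + 5/12·h[4]
  h[4] = 1 + 1/4·h[0] + 1/6·h[2] + 1/12·h[3] + 5/12·h[4]
Solving the 4×4 linear system over states ≠ 1 gives exactly h = [10152/1561, 0, 10236/1561, 9636/1561, 11328/1561] (h[1] = 0 is the target).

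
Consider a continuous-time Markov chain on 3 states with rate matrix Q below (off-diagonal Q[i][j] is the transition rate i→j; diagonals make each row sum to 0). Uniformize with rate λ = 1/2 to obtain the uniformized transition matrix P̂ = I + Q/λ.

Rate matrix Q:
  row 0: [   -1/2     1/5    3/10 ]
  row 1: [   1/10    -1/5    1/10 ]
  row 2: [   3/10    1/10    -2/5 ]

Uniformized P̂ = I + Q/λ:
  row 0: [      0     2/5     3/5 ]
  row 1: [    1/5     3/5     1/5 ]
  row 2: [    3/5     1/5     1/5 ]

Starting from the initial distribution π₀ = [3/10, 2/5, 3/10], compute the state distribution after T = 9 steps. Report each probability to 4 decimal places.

t=0: π = [0.3000, 0.4000, 0.3000]
t=1: π = [0.2600, 0.4200, 0.3200]
t=2: π = [0.2760, 0.4200, 0.3040]
t=3: π = [0.2664, 0.4232, 0.3104]
t=4: π = [0.2709, 0.4226, 0.3066]
t=5: π = [0.2684, 0.4232, 0.3084]
t=6: π = [0.2697, 0.4230, 0.3074]
t=7: π = [0.2690, 0.4231, 0.3079]
t=8: π = [0.2693, 0.4231, 0.3076]
t=9: π = [0.2692, 0.4231, 0.3077]

π = [0.2692, 0.4231, 0.3077]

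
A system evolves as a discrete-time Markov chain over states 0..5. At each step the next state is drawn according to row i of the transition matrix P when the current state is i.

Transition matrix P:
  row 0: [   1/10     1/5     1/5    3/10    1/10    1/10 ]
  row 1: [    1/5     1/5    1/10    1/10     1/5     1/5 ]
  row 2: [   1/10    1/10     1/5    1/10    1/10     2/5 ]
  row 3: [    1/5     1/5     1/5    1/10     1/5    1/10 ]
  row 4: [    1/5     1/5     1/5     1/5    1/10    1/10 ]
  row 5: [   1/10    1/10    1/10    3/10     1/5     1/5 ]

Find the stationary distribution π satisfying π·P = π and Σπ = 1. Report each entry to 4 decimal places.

Balance equations π_j = Σ_i π_i·P[i][j]:
  π_0 = 1/10·π_0 + 1/5·π_1 + 1/10·π_2 + 1/5·π_3 + 1/5·π_4 + 1/10·π_5
  π_1 = 1/5·π_0 + 1/5·π_1 + 1/10·π_2 + 1/5·π_3 + 1/5·π_4 + 1/10·π_5
  π_2 = 1/5·π_0 + 1/10·π_1 + 1/5·π_2 + 1/5·π_3 + 1/5·π_4 + 1/10·π_5
  π_3 = 3/10·π_0 + 1/10·π_1 + 1/10·π_2 + 1/10·π_3 + 1/5·π_4 + 3/10·π_5
  π_4 = 1/10·π_0 + 1/5·π_1 + 1/10·π_2 + 1/5·π_3 + 1/10·π_4 + 1/5·π_5
  normalize: π_0 + π_1 + π_2 + π_3 + π_4 + π_5 = 1
Solving the linear system gives exactly π = [170/1133, 17/103, 17/103, 2271/12463, 1909/12463, 19/103].

π = [0.1500, 0.1650, 0.1650, 0.1822, 0.1532, 0.1845]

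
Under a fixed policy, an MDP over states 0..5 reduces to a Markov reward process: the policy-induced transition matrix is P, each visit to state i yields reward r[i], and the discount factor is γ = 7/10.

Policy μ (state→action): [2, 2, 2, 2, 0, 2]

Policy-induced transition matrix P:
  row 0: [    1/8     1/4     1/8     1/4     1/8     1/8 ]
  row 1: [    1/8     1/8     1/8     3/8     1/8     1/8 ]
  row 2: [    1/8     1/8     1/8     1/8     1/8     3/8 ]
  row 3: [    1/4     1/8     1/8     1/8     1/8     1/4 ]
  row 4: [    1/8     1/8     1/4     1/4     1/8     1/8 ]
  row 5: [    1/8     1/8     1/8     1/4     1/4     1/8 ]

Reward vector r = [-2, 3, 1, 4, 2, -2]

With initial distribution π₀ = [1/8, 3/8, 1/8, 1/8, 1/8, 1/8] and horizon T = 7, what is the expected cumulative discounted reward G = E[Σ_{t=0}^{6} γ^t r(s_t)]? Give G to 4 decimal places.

t=0: π = [0.1250, 0.3750, 0.1250, 0.1250, 0.1250, 0.1250], E[r] = 1.5000, γ^t·E[r] = 1.500000, running G = 1.500000
t=1: π = [0.1406, 0.1406, 0.1406, 0.2656, 0.1406, 0.1719], E[r] = 1.2813, γ^t·E[r] = 0.896875, running G = 2.396875
t=2: π = [0.1582, 0.1426, 0.1426, 0.2168, 0.1465, 0.1934], E[r] = 1.0273, γ^t·E[r] = 0.503398, running G = 2.900273
t=3: π = [0.1521, 0.1448, 0.1433, 0.2229, 0.1492, 0.1877], E[r] = 1.0879, γ^t·E[r] = 0.373146, running G = 3.273420
t=4: π = [0.1529, 0.1440, 0.1436, 0.2223, 0.1485, 0.1887], E[r] = 1.0788, γ^t·E[r] = 0.259019, running G = 3.532439
t=5: π = [0.1528, 0.1441, 0.1436, 0.2223, 0.1486, 0.1887], E[r] = 1.0791, γ^t·E[r] = 0.181363, running G = 3.713802
t=6: π = [0.1528, 0.1441, 0.1436, 0.2223, 0.1486, 0.1887], E[r] = 1.0793, γ^t·E[r] = 0.126977, running G = 3.840779

G = 3.8408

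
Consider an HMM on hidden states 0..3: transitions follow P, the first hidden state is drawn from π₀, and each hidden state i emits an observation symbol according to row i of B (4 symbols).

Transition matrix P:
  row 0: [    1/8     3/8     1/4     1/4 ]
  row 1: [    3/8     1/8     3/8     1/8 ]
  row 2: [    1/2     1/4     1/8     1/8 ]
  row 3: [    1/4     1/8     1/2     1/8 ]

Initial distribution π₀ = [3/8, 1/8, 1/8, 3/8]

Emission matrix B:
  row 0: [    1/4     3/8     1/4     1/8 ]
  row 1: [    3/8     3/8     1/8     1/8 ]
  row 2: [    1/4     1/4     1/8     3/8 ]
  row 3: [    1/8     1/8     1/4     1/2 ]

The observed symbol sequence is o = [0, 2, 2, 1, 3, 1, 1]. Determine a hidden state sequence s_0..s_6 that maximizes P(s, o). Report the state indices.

t=0: δ = [9.375e-02, 4.688e-02, 3.125e-02, 4.688e-02]  (obs o_0=0)
t=1: δ = [4.395e-03, 4.395e-03, 2.930e-03, 5.859e-03]  ψ = [1, 0, 0, 0]  (obs o_1=2)
t=2: δ = [4.120e-04, 2.060e-04, 3.662e-04, 2.747e-04]  ψ = [1, 0, 3, 0]  (obs o_2=2)
t=3: δ = [6.866e-05, 5.794e-05, 3.433e-05, 1.287e-05]  ψ = [2, 0, 3, 0]  (obs o_3=1)
t=4: δ = [2.716e-06, 3.219e-06, 8.147e-06, 8.583e-06]  ψ = [1, 0, 1, 0]  (obs o_4=3)
t=5: δ = [1.528e-06, 7.638e-07, 1.073e-06, 1.341e-07]  ψ = [2, 2, 3, 3]  (obs o_5=1)
t=6: δ = [2.012e-07, 2.148e-07, 9.548e-08, 4.774e-08]  ψ = [2, 0, 0, 0]  (obs o_6=1)
backtrack: best end state = 1; path = [0, 1, 0, 1, 2, 0, 1]

path = [0, 1, 0, 1, 2, 0, 1]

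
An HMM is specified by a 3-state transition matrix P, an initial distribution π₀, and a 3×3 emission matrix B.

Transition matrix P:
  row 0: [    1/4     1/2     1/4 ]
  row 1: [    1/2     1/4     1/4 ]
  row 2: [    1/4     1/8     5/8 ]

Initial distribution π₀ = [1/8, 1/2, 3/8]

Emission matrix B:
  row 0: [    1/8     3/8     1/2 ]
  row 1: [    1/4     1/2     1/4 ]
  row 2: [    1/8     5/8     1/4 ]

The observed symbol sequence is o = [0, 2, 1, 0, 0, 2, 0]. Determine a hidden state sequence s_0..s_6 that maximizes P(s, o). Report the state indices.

t=0: δ = [1.562e-02, 1.250e-01, 4.688e-02]  (obs o_0=0)
t=1: δ = [3.125e-02, 7.812e-03, 7.812e-03]  ψ = [1, 1, 1]  (obs o_1=2)
t=2: δ = [2.930e-03, 7.812e-03, 4.883e-03]  ψ = [0, 0, 0]  (obs o_2=1)
t=3: δ = [4.883e-04, 4.883e-04, 3.815e-04]  ψ = [1, 1, 2]  (obs o_3=0)
t=4: δ = [3.052e-05, 6.104e-05, 2.980e-05]  ψ = [1, 0, 2]  (obs o_4=0)
t=5: δ = [1.526e-05, 3.815e-06, 4.657e-06]  ψ = [1, 0, 2]  (obs o_5=2)
t=6: δ = [4.768e-07, 1.907e-06, 4.768e-07]  ψ = [0, 0, 0]  (obs o_6=0)
backtrack: best end state = 1; path = [1, 0, 1, 0, 1, 0, 1]

path = [1, 0, 1, 0, 1, 0, 1]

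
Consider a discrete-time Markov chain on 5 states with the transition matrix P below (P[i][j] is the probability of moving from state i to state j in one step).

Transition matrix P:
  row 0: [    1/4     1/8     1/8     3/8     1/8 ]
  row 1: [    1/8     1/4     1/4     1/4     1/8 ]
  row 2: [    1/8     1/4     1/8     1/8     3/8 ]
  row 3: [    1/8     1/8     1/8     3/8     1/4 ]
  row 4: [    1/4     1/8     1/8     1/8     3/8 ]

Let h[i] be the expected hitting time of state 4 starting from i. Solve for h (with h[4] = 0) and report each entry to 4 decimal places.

h = [4.9718, 4.9040, 3.8757, 4.3503, 0.0000]

First-step conditioning: h[4] = 0; for i ≠ 4, h[i] = 1 + Σ_k P[i][k]·h[k].
  h[0] = 1 + 1/4·h[0] + 1/8·h[1] + 1/8·h[2] + 3/8·h[3]
  h[1] = 1 + 1/8·h[0] + 1/4·h[1] + 1/4·h[2] + 1/4·h[3]
  h[2] = 1 + 1/8·h[0] + 1/4·h[1] + 1/8·h[2] + 1/8·h[3]
  h[3] = 1 + 1/8·h[0] + 1/8·h[1] + 1/8·h[2] + 3/8·h[3]
Solving the 4×4 linear system over states ≠ 4 gives exactly h = [880/177, 868/177, 686/177, 770/177, 0] (h[4] = 0 is the target).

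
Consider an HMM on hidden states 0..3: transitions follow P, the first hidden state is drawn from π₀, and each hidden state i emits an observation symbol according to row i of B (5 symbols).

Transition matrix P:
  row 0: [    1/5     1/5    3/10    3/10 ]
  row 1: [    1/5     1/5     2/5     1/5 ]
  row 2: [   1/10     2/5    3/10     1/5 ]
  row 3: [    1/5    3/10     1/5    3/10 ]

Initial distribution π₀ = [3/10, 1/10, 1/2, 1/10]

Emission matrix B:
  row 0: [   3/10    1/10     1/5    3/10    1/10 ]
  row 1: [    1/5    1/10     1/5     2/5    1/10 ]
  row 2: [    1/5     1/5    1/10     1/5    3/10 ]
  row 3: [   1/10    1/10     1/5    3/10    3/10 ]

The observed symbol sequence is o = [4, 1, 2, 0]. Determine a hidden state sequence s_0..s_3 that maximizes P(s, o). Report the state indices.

path = [2, 2, 1, 2]

t=0: δ = [3.000e-02, 1.000e-02, 1.500e-01, 3.000e-02]  (obs o_0=4)
t=1: δ = [1.500e-03, 6.000e-03, 9.000e-03, 3.000e-03]  ψ = [2, 2, 2, 2]  (obs o_1=1)
t=2: δ = [2.400e-04, 7.200e-04, 2.700e-04, 3.600e-04]  ψ = [1, 2, 2, 2]  (obs o_2=2)
t=3: δ = [4.320e-05, 2.880e-05, 5.760e-05, 1.440e-05]  ψ = [1, 1, 1, 1]  (obs o_3=0)
backtrack: best end state = 2; path = [2, 2, 1, 2]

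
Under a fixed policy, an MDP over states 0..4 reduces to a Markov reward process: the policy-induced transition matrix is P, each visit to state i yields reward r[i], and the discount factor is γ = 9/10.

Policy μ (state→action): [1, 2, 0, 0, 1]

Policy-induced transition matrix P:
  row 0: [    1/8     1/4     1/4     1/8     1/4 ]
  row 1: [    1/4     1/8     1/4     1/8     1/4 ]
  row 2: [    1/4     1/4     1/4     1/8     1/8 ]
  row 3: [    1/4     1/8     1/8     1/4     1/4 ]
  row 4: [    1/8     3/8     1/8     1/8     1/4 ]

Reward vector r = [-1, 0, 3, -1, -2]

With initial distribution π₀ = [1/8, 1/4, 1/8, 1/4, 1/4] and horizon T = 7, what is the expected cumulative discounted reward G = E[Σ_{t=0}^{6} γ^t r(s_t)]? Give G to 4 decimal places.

G = -1.3379

t=0: π = [0.1250, 0.2500, 0.1250, 0.2500, 0.2500], E[r] = -0.5000, γ^t·E[r] = -0.500000, running G = -0.500000
t=1: π = [0.2031, 0.2188, 0.1875, 0.1563, 0.2344], E[r] = -0.2656, γ^t·E[r] = -0.239063, running G = -0.739063
t=2: π = [0.1953, 0.2324, 0.2012, 0.1445, 0.2266], E[r] = -0.1895, γ^t·E[r] = -0.153457, running G = -0.892520
t=3: π = [0.1973, 0.2312, 0.2036, 0.1431, 0.2249], E[r] = -0.1792, γ^t·E[r] = -0.130636, running G = -1.023156
t=4: π = [0.1972, 0.2313, 0.2040, 0.1429, 0.2245], E[r] = -0.1772, γ^t·E[r] = -0.116251, running G = -1.139407
t=5: π = [0.1973, 0.2313, 0.2041, 0.1429, 0.2245], E[r] = -0.1769, γ^t·E[r] = -0.104471, running G = -1.243877
t=6: π = [0.1973, 0.2313, 0.2041, 0.1429, 0.2245], E[r] = -0.1769, γ^t·E[r] = -0.094000, running G = -1.337877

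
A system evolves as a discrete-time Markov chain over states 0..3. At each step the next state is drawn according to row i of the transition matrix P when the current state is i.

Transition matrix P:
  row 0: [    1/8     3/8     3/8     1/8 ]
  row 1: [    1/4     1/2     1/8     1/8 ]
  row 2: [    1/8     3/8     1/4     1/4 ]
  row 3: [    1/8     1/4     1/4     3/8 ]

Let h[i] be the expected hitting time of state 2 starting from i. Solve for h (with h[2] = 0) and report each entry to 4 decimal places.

First-step conditioning: h[2] = 0; for i ≠ 2, h[i] = 1 + Σ_k P[i][k]·h[k].
  h[0] = 1 + 1/8·h[0] + 3/8·h[1] + 1/8·h[3]
  h[1] = 1 + 1/4·h[0] + 1/2·h[1] + 1/8·h[3]
  h[3] = 1 + 1/8·h[0] + 1/4·h[1] + 3/8·h[3]
Solving the 3×3 linear system over states ≠ 2 gives exactly h = [336/85, 432/85, 0, 376/85] (h[2] = 0 is the target).

h = [3.9529, 5.0824, 0.0000, 4.4235]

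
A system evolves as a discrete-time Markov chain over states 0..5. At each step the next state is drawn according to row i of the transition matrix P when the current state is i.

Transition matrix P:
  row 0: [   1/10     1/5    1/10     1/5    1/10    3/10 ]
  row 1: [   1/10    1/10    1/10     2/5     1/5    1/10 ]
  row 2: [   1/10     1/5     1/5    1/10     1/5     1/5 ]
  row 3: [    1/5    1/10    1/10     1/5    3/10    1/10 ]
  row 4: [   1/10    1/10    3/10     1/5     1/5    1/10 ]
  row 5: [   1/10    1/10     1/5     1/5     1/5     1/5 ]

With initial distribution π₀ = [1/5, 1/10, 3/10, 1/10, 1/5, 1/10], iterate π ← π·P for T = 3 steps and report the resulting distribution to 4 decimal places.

π = [0.1212, 0.1293, 0.1748, 0.2084, 0.2093, 0.1570]

t=0: π = [0.2000, 0.1000, 0.3000, 0.1000, 0.2000, 0.1000]
t=1: π = [0.1100, 0.1500, 0.1800, 0.1900, 0.1900, 0.1800]
t=2: π = [0.1190, 0.1290, 0.1740, 0.2120, 0.2080, 0.1580]
t=3: π = [0.1212, 0.1293, 0.1748, 0.2084, 0.2093, 0.1570]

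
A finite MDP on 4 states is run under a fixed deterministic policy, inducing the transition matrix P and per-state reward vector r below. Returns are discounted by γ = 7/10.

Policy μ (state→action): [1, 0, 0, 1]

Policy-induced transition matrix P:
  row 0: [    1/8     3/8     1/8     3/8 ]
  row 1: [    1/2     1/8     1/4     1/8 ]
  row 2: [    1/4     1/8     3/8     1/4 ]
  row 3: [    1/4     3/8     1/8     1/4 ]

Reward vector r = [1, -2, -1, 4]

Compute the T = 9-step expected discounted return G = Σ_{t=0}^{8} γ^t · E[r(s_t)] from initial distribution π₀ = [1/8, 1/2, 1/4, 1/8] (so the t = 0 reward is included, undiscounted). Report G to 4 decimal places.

t=0: π = [0.1250, 0.5000, 0.2500, 0.1250], E[r] = -0.6250, γ^t·E[r] = -0.625000, running G = -0.625000
t=1: π = [0.3594, 0.1875, 0.2500, 0.2031], E[r] = 0.5469, γ^t·E[r] = 0.382813, running G = -0.242188
t=2: π = [0.2520, 0.2656, 0.2109, 0.2715], E[r] = 0.5957, γ^t·E[r] = 0.291895, running G = 0.049707
t=3: π = [0.2849, 0.2559, 0.2109, 0.2483], E[r] = 0.5554, γ^t·E[r] = 0.190509, running G = 0.240216
t=4: π = [0.2784, 0.2583, 0.2097, 0.2536], E[r] = 0.5666, γ^t·E[r] = 0.136031, running G = 0.376247
t=5: π = [0.2798, 0.2580, 0.2097, 0.2525], E[r] = 0.5641, γ^t·E[r] = 0.094808, running G = 0.471055
t=6: π = [0.2795, 0.2581, 0.2097, 0.2527], E[r] = 0.5646, γ^t·E[r] = 0.066424, running G = 0.537479
t=7: π = [0.2796, 0.2581, 0.2097, 0.2527], E[r] = 0.5645, γ^t·E[r] = 0.046489, running G = 0.583968
t=8: π = [0.2796, 0.2581, 0.2097, 0.2527], E[r] = 0.5645, γ^t·E[r] = 0.032543, running G = 0.616512

G = 0.6165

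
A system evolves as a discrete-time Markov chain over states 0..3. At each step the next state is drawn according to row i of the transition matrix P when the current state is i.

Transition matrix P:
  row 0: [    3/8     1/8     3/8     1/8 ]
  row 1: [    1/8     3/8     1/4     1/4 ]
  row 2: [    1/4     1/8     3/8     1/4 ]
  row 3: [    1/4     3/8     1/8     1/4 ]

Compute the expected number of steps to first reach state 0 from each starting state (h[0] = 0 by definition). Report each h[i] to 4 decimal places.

First-step conditioning: h[0] = 0; for i ≠ 0, h[i] = 1 + Σ_k P[i][k]·h[k].
  h[1] = 1 + 3/8·h[1] + 1/4·h[2] + 1/4·h[3]
  h[2] = 1 + 1/8·h[1] + 3/8·h[2] + 1/4·h[3]
  h[3] = 1 + 3/8·h[1] + 1/8·h[2] + 1/4·h[3]
Solving the 3×3 linear system over states ≠ 0 gives exactly h = [0, 16/3, 32/7, 100/21] (h[0] = 0 is the target).

h = [0.0000, 5.3333, 4.5714, 4.7619]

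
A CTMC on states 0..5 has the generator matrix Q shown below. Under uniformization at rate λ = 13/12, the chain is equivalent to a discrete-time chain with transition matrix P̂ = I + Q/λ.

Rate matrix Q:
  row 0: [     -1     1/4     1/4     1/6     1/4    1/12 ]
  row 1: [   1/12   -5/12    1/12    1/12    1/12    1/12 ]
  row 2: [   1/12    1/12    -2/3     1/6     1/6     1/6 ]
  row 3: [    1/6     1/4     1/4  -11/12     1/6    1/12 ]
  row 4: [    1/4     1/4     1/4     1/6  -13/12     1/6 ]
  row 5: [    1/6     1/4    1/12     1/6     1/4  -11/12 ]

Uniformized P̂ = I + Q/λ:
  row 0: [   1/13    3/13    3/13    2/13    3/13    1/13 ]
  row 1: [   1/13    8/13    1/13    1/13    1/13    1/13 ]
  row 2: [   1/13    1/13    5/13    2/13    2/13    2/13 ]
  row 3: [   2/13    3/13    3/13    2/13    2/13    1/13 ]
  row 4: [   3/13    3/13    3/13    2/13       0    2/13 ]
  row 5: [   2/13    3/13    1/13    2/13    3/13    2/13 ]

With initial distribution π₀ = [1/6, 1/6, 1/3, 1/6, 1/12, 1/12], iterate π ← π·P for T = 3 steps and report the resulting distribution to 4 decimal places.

π = [0.1162, 0.3084, 0.2016, 0.1318, 0.1299, 0.1122]

t=0: π = [0.1667, 0.1667, 0.3333, 0.1667, 0.0833, 0.0833]
t=1: π = [0.1090, 0.2436, 0.2436, 0.1410, 0.1474, 0.1154]
t=2: π = [0.1193, 0.2870, 0.2130, 0.1351, 0.1297, 0.1159]
t=3: π = [0.1162, 0.3084, 0.2016, 0.1318, 0.1299, 0.1122]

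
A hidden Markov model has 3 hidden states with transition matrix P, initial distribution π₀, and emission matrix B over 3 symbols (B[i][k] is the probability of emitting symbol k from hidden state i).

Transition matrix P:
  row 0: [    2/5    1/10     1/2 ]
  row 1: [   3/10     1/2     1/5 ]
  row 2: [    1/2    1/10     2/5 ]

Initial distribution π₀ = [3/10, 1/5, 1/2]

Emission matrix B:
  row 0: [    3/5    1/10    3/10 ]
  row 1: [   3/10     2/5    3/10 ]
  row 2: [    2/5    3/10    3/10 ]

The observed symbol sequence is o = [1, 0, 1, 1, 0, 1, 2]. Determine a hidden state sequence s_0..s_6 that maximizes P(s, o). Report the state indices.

t=0: δ = [3.000e-02, 8.000e-02, 1.500e-01]  (obs o_0=1)
t=1: δ = [4.500e-02, 1.200e-02, 2.400e-02]  ψ = [2, 1, 2]  (obs o_1=0)
t=2: δ = [1.800e-03, 2.400e-03, 6.750e-03]  ψ = [0, 1, 0]  (obs o_2=1)
t=3: δ = [3.375e-04, 4.800e-04, 8.100e-04]  ψ = [2, 1, 2]  (obs o_3=1)
t=4: δ = [2.430e-04, 7.200e-05, 1.296e-04]  ψ = [2, 1, 2]  (obs o_4=0)
t=5: δ = [9.720e-06, 1.440e-05, 3.645e-05]  ψ = [0, 1, 0]  (obs o_5=1)
t=6: δ = [5.467e-06, 2.160e-06, 4.374e-06]  ψ = [2, 1, 2]  (obs o_6=2)
backtrack: best end state = 0; path = [2, 0, 2, 2, 0, 2, 0]

path = [2, 0, 2, 2, 0, 2, 0]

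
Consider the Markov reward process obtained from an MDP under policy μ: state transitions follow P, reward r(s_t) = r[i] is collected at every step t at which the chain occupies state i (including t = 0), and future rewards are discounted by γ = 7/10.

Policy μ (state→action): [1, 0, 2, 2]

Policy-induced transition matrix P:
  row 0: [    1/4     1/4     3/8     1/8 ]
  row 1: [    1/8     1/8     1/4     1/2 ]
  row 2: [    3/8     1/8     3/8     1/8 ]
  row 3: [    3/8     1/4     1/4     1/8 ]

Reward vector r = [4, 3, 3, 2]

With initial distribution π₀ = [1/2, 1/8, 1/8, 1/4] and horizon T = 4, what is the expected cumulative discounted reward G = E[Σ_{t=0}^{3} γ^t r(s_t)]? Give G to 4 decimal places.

G = 7.9984

t=0: π = [0.5000, 0.1250, 0.1250, 0.2500], E[r] = 3.2500, γ^t·E[r] = 3.250000, running G = 3.250000
t=1: π = [0.2813, 0.2188, 0.3281, 0.1719], E[r] = 3.1094, γ^t·E[r] = 2.176563, running G = 5.426563
t=2: π = [0.2852, 0.1816, 0.3262, 0.2070], E[r] = 3.0781, γ^t·E[r] = 1.508281, running G = 6.934844
t=3: π = [0.2939, 0.1865, 0.3264, 0.1931], E[r] = 3.1008, γ^t·E[r] = 1.063585, running G = 7.998428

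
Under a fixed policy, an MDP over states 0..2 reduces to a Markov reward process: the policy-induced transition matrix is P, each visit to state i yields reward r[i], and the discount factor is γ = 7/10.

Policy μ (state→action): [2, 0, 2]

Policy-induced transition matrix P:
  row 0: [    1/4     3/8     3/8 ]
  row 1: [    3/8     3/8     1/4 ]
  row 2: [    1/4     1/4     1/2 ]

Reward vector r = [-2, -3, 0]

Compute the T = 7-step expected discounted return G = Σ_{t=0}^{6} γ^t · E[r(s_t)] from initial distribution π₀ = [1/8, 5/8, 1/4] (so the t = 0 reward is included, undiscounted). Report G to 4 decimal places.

G = -5.4448

t=0: π = [0.1250, 0.6250, 0.2500], E[r] = -2.1250, γ^t·E[r] = -2.125000, running G = -2.125000
t=1: π = [0.3281, 0.3438, 0.3281], E[r] = -1.6875, γ^t·E[r] = -1.181250, running G = -3.306250
t=2: π = [0.2930, 0.3340, 0.3730], E[r] = -1.5879, γ^t·E[r] = -0.778066, running G = -4.084316
t=3: π = [0.2917, 0.3284, 0.3799], E[r] = -1.5686, γ^t·E[r] = -0.538031, running G = -4.622347
t=4: π = [0.2910, 0.3275, 0.3814], E[r] = -1.5646, γ^t·E[r] = -0.375669, running G = -4.998017
t=5: π = [0.2909, 0.3273, 0.3817], E[r] = -1.5638, γ^t·E[r] = -0.262834, running G = -5.260851
t=6: π = [0.2909, 0.3273, 0.3818], E[r] = -1.5637, γ^t·E[r] = -0.183965, running G = -5.444816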